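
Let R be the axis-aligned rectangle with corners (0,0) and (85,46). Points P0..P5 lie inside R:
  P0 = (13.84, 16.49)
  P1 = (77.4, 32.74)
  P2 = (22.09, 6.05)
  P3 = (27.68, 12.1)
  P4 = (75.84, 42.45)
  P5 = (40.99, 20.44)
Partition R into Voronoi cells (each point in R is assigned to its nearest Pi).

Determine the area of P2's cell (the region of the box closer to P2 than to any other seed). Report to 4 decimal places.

1. box [0,85]×[0,46]: [(0, 0) (85, 0) (85, 46) (0, 46)]
2. ⊥bis P2·P0 via (17.965,11.27): [(3.7033, 0) (85, 0) (85, 46) (61.9142, 46)]  |A|=2400.796
3. ⊥bis P2·P1 via (49.745,19.395): [(43.8102, 31.6937) (3.7033, 0) (59.1041, 0)]  |A|=877.9274
4. ⊥bis P2·P3 via (24.885,9.075): [(20.4145, 13.2056) (3.7033, 0) (34.7068, 0)]  |A|=204.7101
5. ⊥bis P2·P4 via (48.965,24.25): [(20.4145, 13.2056) (3.7033, 0) (34.7068, 0)]  |A|=204.7101
6. ⊥bis P2·P5 via (31.54,13.245): [(20.4145, 13.2056) (3.7033, 0) (34.7068, 0)]  |A|=204.7101
7. canonical 3-gon: [(20.4145, 13.2056) (3.7033, 0) (34.7068, 0)]
8. shoelace: 204.7101

Area of P2's cell: 204.7101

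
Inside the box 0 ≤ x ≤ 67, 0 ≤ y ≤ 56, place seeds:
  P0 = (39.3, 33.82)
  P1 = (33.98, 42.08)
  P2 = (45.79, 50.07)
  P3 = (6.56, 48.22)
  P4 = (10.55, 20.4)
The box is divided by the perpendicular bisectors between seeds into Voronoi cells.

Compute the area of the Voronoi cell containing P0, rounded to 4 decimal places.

1. box [0,67]×[0,56]: [(0, 0) (67, 0) (67, 56) (0, 56)]
2. ⊥bis P0·P1 via (36.64,37.95): [(0, 14.3514) (0, 0) (67, 0) (67, 56) (64.665, 56)]  |A|=2405.3952
3. ⊥bis P0·P2 via (42.545,41.945): [(42.7288, 41.8716) (0, 14.3514) (0, 0) (67, 0) (67, 32.178)]  |A|=2099.8066
4. ⊥bis P0·P3 via (22.93,41.02): [(42.7288, 41.8716) (15.6272, 24.4164) (4.8882, 0) (67, 0) (67, 32.178)]  |A|=1927.9943
5. ⊥bis P0·P4 via (24.925,27.11): [(42.7288, 41.8716) (23.7426, 29.6432) (37.5795, 0) (67, 0) (67, 32.178)]  |A|=1372.4501
6. canonical 5-gon: [(42.7288, 41.8716) (23.7426, 29.6432) (37.5795, 0) (67, 0) (67, 32.178)]
7. shoelace: 1372.4501

Area of P0's cell: 1372.4501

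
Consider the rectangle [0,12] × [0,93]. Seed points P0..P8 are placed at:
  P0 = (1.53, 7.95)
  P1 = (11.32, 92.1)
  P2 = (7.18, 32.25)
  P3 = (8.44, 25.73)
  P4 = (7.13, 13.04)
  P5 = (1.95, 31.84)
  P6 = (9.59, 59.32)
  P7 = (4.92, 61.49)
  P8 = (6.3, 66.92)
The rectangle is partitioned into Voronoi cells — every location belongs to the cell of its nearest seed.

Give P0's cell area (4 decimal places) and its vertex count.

1. box [0,12]×[0,93]: [(0, 0) (12, 0) (12, 93) (0, 93)]
2. ⊥bis P0·P1 via (6.425,50.025): [(0, 50.7725) (0, 0) (12, 0) (12, 49.3764)]  |A|=600.8933
3. ⊥bis P0·P2 via (4.355,20.1): [(0, 21.1126) (0, 0) (12, 0) (12, 18.3225)]  |A|=236.6102
4. ⊥bis P0·P3 via (4.985,16.84): [(0, 18.7774) (0, 0) (12, 0) (12, 14.1137)]  |A|=197.3464
5. ⊥bis P0·P4 via (4.33,10.495): [(0, 15.2589) (0, 0) (12, 0) (12, 2.0565)]  |A|=103.8921
6. ⊥bis P0·P5 via (1.74,19.895): [(0, 15.2589) (0, 0) (12, 0) (12, 2.0565)]  |A|=103.8921
7. ⊥bis P0·P6 via (5.56,33.635): [(0, 15.2589) (0, 0) (12, 0) (12, 2.0565)]  |A|=103.8921
8. ⊥bis P0·P7 via (3.225,34.72): [(0, 15.2589) (0, 0) (12, 0) (12, 2.0565)]  |A|=103.8921
9. ⊥bis P0·P8 via (3.915,37.435): [(0, 15.2589) (0, 0) (12, 0) (12, 2.0565)]  |A|=103.8921
10. canonical 4-gon: [(0, 15.2589) (0, 0) (12, 0) (12, 2.0565)]
11. shoelace: 103.8921

Area of P0's cell: 103.8921 (4 vertices)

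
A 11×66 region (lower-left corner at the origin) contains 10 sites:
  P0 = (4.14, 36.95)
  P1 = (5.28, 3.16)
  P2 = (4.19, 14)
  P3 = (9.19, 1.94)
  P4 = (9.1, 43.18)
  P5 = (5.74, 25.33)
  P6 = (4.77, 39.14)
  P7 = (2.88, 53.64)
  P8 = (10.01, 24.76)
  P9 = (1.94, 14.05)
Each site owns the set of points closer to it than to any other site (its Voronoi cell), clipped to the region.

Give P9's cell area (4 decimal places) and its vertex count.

1. box [0,11]×[0,66]: [(0, 0) (11, 0) (11, 66) (0, 66)]
2. ⊥bis P9·P0 via (3.04,25.5): [(0, 25.7921) (0, 0) (11, 0) (11, 24.7353)]  |A|=277.9003
3. ⊥bis P9·P1 via (3.61,8.605): [(0, 25.7921) (0, 7.4978) (11, 10.8715) (11, 24.7353)]  |A|=176.869
4. ⊥bis P9·P2 via (3.065,14.025): [(3.3194, 25.4732) (0, 25.7921) (0, 7.4978) (2.94, 8.3995)]  |A|=55.2901
5. ⊥bis P9·P3 via (5.565,7.995): [(3.3194, 25.4732) (0, 25.7921) (0, 7.4978) (2.94, 8.3995)]  |A|=55.2901
6. ⊥bis P9·P4 via (5.52,28.615): [(3.3194, 25.4732) (0, 25.7921) (0, 7.4978) (2.94, 8.3995)]  |A|=55.2901
7. ⊥bis P9·P5 via (3.84,19.69): [(3.1957, 19.907) (0, 20.9836) (0, 7.4978) (2.94, 8.3995)]  |A|=38.3491
8. ⊥bis P9·P6 via (3.355,26.595): [(3.1957, 19.907) (0, 20.9836) (0, 7.4978) (2.94, 8.3995)]  |A|=38.3491
9. ⊥bis P9·P7 via (2.41,33.845): [(3.1957, 19.907) (0, 20.9836) (0, 7.4978) (2.94, 8.3995)]  |A|=38.3491
10. ⊥bis P9·P8 via (5.975,19.405): [(3.1957, 19.907) (0, 20.9836) (0, 7.4978) (2.94, 8.3995)]  |A|=38.3491
11. canonical 4-gon: [(3.1957, 19.907) (0, 20.9836) (0, 7.4978) (2.94, 8.3995)]
12. shoelace: 38.3491

Area of P9's cell: 38.3491 (4 vertices)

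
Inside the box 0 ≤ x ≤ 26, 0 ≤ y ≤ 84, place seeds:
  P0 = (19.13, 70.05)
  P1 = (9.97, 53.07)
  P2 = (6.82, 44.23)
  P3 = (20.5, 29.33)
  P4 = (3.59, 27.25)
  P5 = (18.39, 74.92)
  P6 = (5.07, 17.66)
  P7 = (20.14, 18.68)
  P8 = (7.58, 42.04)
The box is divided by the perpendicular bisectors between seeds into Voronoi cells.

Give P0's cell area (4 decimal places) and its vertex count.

1. box [0,26]×[0,84]: [(0, 0) (26, 0) (26, 84) (0, 84)]
2. ⊥bis P0·P1 via (14.55,61.56): [(0, 69.4091) (26, 55.3832) (26, 84) (0, 84)]  |A|=561.6998
3. ⊥bis P0·P2 via (12.975,57.14): [(0, 69.4091) (26, 55.3832) (26, 84) (0, 84)]  |A|=561.6998
4. ⊥bis P0·P3 via (19.815,49.69): [(0, 69.4091) (26, 55.3832) (26, 84) (0, 84)]  |A|=561.6998
5. ⊥bis P0·P4 via (11.36,48.65): [(0, 69.4091) (26, 55.3832) (26, 84) (0, 84)]  |A|=561.6998
6. ⊥bis P0·P5 via (18.76,72.485): [(0, 69.6344) (0, 69.4091) (26, 55.3832) (26, 73.5851)]  |A|=239.5537
7. ⊥bis P0·P6 via (12.1,43.855): [(0, 69.6344) (0, 69.4091) (26, 55.3832) (26, 73.5851)]  |A|=239.5537
8. ⊥bis P0·P7 via (19.635,44.365): [(0, 69.6344) (0, 69.4091) (26, 55.3832) (26, 73.5851)]  |A|=239.5537
9. ⊥bis P0·P8 via (13.355,56.045): [(0, 69.6344) (0, 69.4091) (26, 55.3832) (26, 73.5851)]  |A|=239.5537
10. canonical 4-gon: [(0, 69.6344) (0, 69.4091) (26, 55.3832) (26, 73.5851)]
11. shoelace: 239.5537

Area of P0's cell: 239.5537 (4 vertices)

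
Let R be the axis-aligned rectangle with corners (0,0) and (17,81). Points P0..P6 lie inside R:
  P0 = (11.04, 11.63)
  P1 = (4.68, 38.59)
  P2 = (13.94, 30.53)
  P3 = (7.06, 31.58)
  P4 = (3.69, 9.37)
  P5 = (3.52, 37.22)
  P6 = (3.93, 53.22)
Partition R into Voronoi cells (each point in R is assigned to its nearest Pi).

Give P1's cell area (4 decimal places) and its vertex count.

Area of P1's cell: 130.8040 (6 vertices)

1. box [0,17]×[0,81]: [(0, 0) (17, 0) (17, 81) (0, 81)]
2. ⊥bis P1·P0 via (7.86,25.11): [(0, 23.2558) (17, 27.2662) (17, 81) (0, 81)]  |A|=947.5634
3. ⊥bis P1·P2 via (9.31,34.56): [(0, 23.8639) (17, 43.3949) (17, 81) (0, 81)]  |A|=805.3001
4. ⊥bis P1·P3 via (5.87,35.085): [(0, 33.092) (11.4017, 36.9631) (17, 43.3949) (17, 81) (0, 81)]  |A|=752.692
5. ⊥bis P1·P4 via (4.185,23.98): [(0, 33.092) (11.4017, 36.9631) (17, 43.3949) (17, 81) (0, 81)]  |A|=752.692
6. ⊥bis P1·P5 via (4.1,37.905): [(0, 41.3765) (6.9839, 35.4632) (11.4017, 36.9631) (17, 43.3949) (17, 81) (0, 81)]  |A|=723.763
7. ⊥bis P1·P6 via (4.305,45.905): [(0, 45.6843) (0, 41.3765) (6.9839, 35.4632) (11.4017, 36.9631) (17, 43.3949) (17, 46.5558)]  |A|=130.804
8. canonical 6-gon: [(0, 45.6843) (0, 41.3765) (6.9839, 35.4632) (11.4017, 36.9631) (17, 43.3949) (17, 46.5558)]
9. shoelace: 130.804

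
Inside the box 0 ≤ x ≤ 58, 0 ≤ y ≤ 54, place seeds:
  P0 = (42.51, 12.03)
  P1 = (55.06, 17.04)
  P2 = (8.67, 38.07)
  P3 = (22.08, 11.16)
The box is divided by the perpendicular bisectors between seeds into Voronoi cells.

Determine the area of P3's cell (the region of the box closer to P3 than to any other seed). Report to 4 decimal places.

Area of P3's cell: 800.6417

1. box [0,58]×[0,54]: [(0, 0) (58, 0) (58, 54) (0, 54)]
2. ⊥bis P3·P0 via (32.295,11.595): [(0, 0) (32.7888, 0) (30.4892, 54) (0, 54)]  |A|=1708.5053
3. ⊥bis P3·P1 via (38.57,14.1): [(0, 0) (32.7888, 0) (30.4892, 54) (0, 54)]  |A|=1708.5053
4. ⊥bis P3·P2 via (15.375,24.615): [(0, 16.9532) (0, 0) (32.7888, 0) (31.4005, 32.6009)]  |A|=800.6417
5. canonical 4-gon: [(0, 16.9532) (0, 0) (32.7888, 0) (31.4005, 32.6009)]
6. shoelace: 800.6417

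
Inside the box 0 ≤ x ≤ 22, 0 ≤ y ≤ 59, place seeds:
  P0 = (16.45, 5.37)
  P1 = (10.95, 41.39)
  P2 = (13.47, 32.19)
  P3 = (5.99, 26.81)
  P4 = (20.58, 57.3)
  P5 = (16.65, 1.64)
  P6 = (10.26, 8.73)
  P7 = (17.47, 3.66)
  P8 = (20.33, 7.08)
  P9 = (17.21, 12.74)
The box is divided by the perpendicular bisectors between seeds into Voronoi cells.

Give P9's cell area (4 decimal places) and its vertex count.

1. box [0,22]×[0,59]: [(0, 0) (22, 0) (22, 59) (0, 59)]
2. ⊥bis P9·P0 via (16.83,9.055): [(0, 10.7905) (22, 8.5219) (22, 59) (0, 59)]  |A|=1085.5637
3. ⊥bis P9·P1 via (14.08,27.065): [(0, 23.9885) (0, 10.7905) (22, 8.5219) (22, 28.7955)]  |A|=368.1882
4. ⊥bis P9·P2 via (15.34,22.465): [(0, 19.5153) (0, 10.7905) (22, 8.5219) (22, 23.7456)]  |A|=263.4341
5. ⊥bis P9·P3 via (11.6,19.775): [(14.8568, 22.3721) (0.2952, 10.7601) (22, 8.5219) (22, 23.7456)]  |A|=196.6875
6. ⊥bis P9·P4 via (18.895,35.02): [(14.8568, 22.3721) (0.2952, 10.7601) (22, 8.5219) (22, 23.7456)]  |A|=196.6875
7. ⊥bis P9·P5 via (16.93,7.19): [(14.8568, 22.3721) (0.2952, 10.7601) (22, 8.5219) (22, 23.7456)]  |A|=196.6875
8. ⊥bis P9·P6 via (13.735,10.735): [(14.8568, 22.3721) (9.49, 18.0924) (14.5698, 9.2881) (22, 8.5219) (22, 23.7456)]  |A|=137.5872
9. ⊥bis P9·P7 via (17.34,8.2): [(14.8568, 22.3721) (9.49, 18.0924) (14.5698, 9.2881) (22, 8.5219) (22, 23.7456)]  |A|=137.5872
10. ⊥bis P9·P8 via (18.77,9.91): [(14.8568, 22.3721) (9.49, 18.0924) (14.5698, 9.2881) (17.1576, 9.0212) (22, 11.6905) (22, 23.7456)]  |A|=129.9154
11. canonical 6-gon: [(14.8568, 22.3721) (9.49, 18.0924) (14.5698, 9.2881) (17.1576, 9.0212) (22, 11.6905) (22, 23.7456)]
12. shoelace: 129.9154

Area of P9's cell: 129.9154 (6 vertices)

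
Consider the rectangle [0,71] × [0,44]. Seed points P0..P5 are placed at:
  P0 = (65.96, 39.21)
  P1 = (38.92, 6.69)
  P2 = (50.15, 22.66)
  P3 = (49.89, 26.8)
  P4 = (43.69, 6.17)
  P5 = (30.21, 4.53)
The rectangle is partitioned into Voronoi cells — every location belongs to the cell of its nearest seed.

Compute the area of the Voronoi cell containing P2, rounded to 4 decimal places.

Area of P2's cell: 431.6783

1. box [0,71]×[0,44]: [(0, 0) (71, 0) (71, 44) (0, 44)]
2. ⊥bis P2·P0 via (58.055,30.935): [(0, 0) (71, 0) (71, 18.5688) (44.3785, 44) (0, 44)]  |A|=2785.4916
3. ⊥bis P2·P1 via (44.535,14.675): [(65.4041, 0) (71, 0) (71, 18.5688) (44.3785, 44) (2.8324, 44)]  |A|=1284.2891
4. ⊥bis P2·P3 via (50.02,24.73): [(31.858, 23.5894) (65.4041, 0) (71, 0) (71, 18.5688) (63.6541, 25.5862)]  |A|=548.3104
5. ⊥bis P2·P4 via (46.92,14.415): [(31.858, 23.5894) (42.3698, 16.1976) (71, 4.9816) (71, 18.5688) (63.6541, 25.5862)]  |A|=431.6783
6. ⊥bis P2·P5 via (40.18,13.595): [(31.858, 23.5894) (42.3698, 16.1976) (71, 4.9816) (71, 18.5688) (63.6541, 25.5862)]  |A|=431.6783
7. canonical 5-gon: [(31.858, 23.5894) (42.3698, 16.1976) (71, 4.9816) (71, 18.5688) (63.6541, 25.5862)]
8. shoelace: 431.6783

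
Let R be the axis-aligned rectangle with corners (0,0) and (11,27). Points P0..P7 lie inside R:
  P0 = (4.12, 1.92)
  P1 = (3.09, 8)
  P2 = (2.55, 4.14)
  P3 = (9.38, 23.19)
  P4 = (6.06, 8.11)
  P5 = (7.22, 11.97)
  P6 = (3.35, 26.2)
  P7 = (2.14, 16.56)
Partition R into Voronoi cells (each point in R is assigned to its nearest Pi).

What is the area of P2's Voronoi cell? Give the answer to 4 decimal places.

Area of P2's cell: 18.8664

1. box [0,11]×[0,27]: [(0, 0) (11, 0) (11, 27) (0, 27)]
2. ⊥bis P2·P0 via (3.335,3.03): [(0, 0.6715) (11, 8.4507) (11, 27) (0, 27)]  |A|=246.8279
3. ⊥bis P2·P1 via (2.82,6.07): [(0, 6.4645) (0, 0.6715) (6.8386, 5.5078)]  |A|=19.8083
4. ⊥bis P2·P3 via (5.965,13.665): [(0, 6.4645) (0, 0.6715) (6.8386, 5.5078)]  |A|=19.8083
5. ⊥bis P2·P4 via (4.305,6.125): [(4.658, 5.8129) (0, 6.4645) (0, 0.6715) (5.8188, 4.7866)]  |A|=18.8664
6. ⊥bis P2·P5 via (4.885,8.055): [(4.658, 5.8129) (0, 6.4645) (0, 0.6715) (5.8188, 4.7866)]  |A|=18.8664
7. ⊥bis P2·P6 via (2.95,15.17): [(4.658, 5.8129) (0, 6.4645) (0, 0.6715) (5.8188, 4.7866)]  |A|=18.8664
8. ⊥bis P2·P7 via (2.345,10.35): [(4.658, 5.8129) (0, 6.4645) (0, 0.6715) (5.8188, 4.7866)]  |A|=18.8664
9. canonical 4-gon: [(4.658, 5.8129) (0, 6.4645) (0, 0.6715) (5.8188, 4.7866)]
10. shoelace: 18.8664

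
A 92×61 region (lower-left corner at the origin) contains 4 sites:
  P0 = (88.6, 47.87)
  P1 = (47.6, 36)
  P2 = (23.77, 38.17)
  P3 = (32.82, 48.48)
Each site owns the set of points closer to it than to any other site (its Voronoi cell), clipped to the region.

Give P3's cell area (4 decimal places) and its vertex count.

1. box [0,92]×[0,61]: [(0, 0) (92, 0) (92, 61) (0, 61)]
2. ⊥bis P3·P0 via (60.71,48.175): [(0, 0) (60.1832, 0) (60.8503, 61) (0, 61)]  |A|=3691.5193
3. ⊥bis P3·P1 via (40.21,42.24): [(0, 0) (4.5432, 0) (56.0506, 61) (0, 61)]  |A|=1848.1126
4. ⊥bis P3·P2 via (28.295,43.325): [(35.6642, 36.8564) (56.0506, 61) (8.1592, 61)]  |A|=578.136
5. canonical 3-gon: [(35.6642, 36.8564) (56.0506, 61) (8.1592, 61)]
6. shoelace: 578.136

Area of P3's cell: 578.1360 (3 vertices)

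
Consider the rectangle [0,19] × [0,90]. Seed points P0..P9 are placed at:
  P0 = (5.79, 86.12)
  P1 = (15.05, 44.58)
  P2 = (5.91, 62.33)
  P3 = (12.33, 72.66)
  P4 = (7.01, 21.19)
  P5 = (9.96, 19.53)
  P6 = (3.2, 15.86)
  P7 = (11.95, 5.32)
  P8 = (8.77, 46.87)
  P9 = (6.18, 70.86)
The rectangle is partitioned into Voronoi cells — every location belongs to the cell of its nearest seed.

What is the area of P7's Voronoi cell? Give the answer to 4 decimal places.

1. box [0,19]×[0,90]: [(0, 0) (19, 0) (19, 90) (0, 90)]
2. ⊥bis P7·P0 via (8.87,45.72): [(0, 45.0438) (0, 0) (19, 0) (19, 46.4923)]  |A|=869.5926
3. ⊥bis P7·P1 via (13.5,24.95): [(0, 26.016) (0, 0) (19, 0) (19, 24.5157)]  |A|=480.051
4. ⊥bis P7·P2 via (8.93,33.825): [(0, 26.016) (0, 0) (19, 0) (19, 24.5157)]  |A|=480.051
5. ⊥bis P7·P3 via (12.14,38.99): [(0, 26.016) (0, 0) (19, 0) (19, 24.5157)]  |A|=480.051
6. ⊥bis P7·P4 via (9.48,13.255): [(0, 10.3041) (0, 0) (19, 0) (19, 16.2184)]  |A|=251.9633
7. ⊥bis P7·P5 via (10.955,12.425): [(3.4266, 11.3707) (0, 10.3041) (0, 0) (19, 0) (19, 13.5516)]  |A|=231.1982
8. ⊥bis P7·P6 via (7.575,10.59): [(9.548, 12.228) (0, 4.3015) (0, 0) (19, 0) (19, 13.5516)]  |A|=200.7457
9. ⊥bis P7·P8 via (10.36,26.095): [(9.548, 12.228) (0, 4.3015) (0, 0) (19, 0) (19, 13.5516)]  |A|=200.7457
10. ⊥bis P7·P9 via (9.065,38.09): [(9.548, 12.228) (0, 4.3015) (0, 0) (19, 0) (19, 13.5516)]  |A|=200.7457
11. canonical 5-gon: [(9.548, 12.228) (0, 4.3015) (0, 0) (19, 0) (19, 13.5516)]
12. shoelace: 200.7457

Area of P7's cell: 200.7457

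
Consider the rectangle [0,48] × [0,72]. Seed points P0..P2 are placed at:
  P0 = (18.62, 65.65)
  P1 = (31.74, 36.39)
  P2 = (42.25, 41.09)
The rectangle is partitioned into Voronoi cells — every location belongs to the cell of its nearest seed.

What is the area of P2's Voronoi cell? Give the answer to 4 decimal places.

Area of P2's cell: 492.6954

1. box [0,48]×[0,72]: [(0, 0) (48, 0) (48, 72) (0, 72)]
2. ⊥bis P2·P0 via (30.435,53.37): [(0, 24.0875) (0, 0) (48, 0) (48, 70.2699)]  |A|=2264.5762
3. ⊥bis P2·P1 via (36.995,38.74): [(30.4473, 53.3818) (48, 14.1309) (48, 70.2699)]  |A|=492.6954
4. canonical 3-gon: [(30.4473, 53.3818) (48, 14.1309) (48, 70.2699)]
5. shoelace: 492.6954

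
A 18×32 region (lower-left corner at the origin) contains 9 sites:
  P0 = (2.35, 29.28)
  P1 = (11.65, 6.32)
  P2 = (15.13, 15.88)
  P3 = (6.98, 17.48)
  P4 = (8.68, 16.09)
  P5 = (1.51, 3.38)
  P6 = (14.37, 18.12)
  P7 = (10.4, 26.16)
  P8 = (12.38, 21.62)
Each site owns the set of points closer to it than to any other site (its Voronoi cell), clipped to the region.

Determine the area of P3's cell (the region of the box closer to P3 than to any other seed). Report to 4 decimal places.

1. box [0,18]×[0,32]: [(0, 0) (18, 0) (18, 32) (0, 32)]
2. ⊥bis P3·P0 via (4.665,23.38): [(0, 21.5496) (0, 0) (18, 0) (18, 28.6123)]  |A|=451.4569
3. ⊥bis P3·P1 via (9.315,11.9): [(0, 21.5496) (0, 8.0021) (18, 15.5343) (18, 28.6123)]  |A|=239.6295
4. ⊥bis P3·P2 via (11.055,16.68): [(13.0134, 26.6557) (0, 21.5496) (0, 8.0021) (10.1883, 12.2655)]  |A|=155.4339
5. ⊥bis P3·P4 via (7.83,16.785): [(12.1011, 22.0087) (13.0134, 26.6557) (0, 21.5496) (0, 8.0021) (0.986, 8.4147)]  |A|=114.2867
6. ⊥bis P3·P5 via (4.245,10.43): [(3.0218, 10.9045) (12.1011, 22.0087) (13.0134, 26.6557) (0, 21.5496) (0, 12.0768)]  |A|=107.3225
7. ⊥bis P3·P6 via (10.675,17.8): [(3.0218, 10.9045) (10.482, 20.0285) (10.0101, 25.4773) (0, 21.5496) (0, 12.0768)]  |A|=96.0035
8. ⊥bis P3·P7 via (8.69,21.82): [(3.0218, 10.9045) (10.482, 20.0285) (10.3847, 21.1523) (4.6979, 23.3929) (0, 21.5496) (0, 12.0768)]  |A|=84.1255
9. ⊥bis P3·P8 via (9.68,19.55): [(3.0218, 10.9045) (9.8788, 19.2907) (7.6149, 22.2436) (4.6979, 23.3929) (0, 21.5496) (0, 12.0768)]  |A|=80.8965
10. canonical 6-gon: [(3.0218, 10.9045) (9.8788, 19.2907) (7.6149, 22.2436) (4.6979, 23.3929) (0, 21.5496) (0, 12.0768)]
11. shoelace: 80.8965

Area of P3's cell: 80.8965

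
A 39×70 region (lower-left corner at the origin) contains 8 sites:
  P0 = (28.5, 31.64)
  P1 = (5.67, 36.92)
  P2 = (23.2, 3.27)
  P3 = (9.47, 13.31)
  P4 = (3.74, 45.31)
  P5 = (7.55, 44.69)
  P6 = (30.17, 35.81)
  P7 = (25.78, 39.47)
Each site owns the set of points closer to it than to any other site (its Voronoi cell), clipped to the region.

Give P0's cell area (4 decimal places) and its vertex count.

1. box [0,39]×[0,70]: [(0, 0) (39, 0) (39, 70) (0, 70)]
2. ⊥bis P0·P1 via (17.085,34.28): [(9.1569, 0) (39, 0) (39, 70) (25.3461, 70)]  |A|=1522.3938
3. ⊥bis P0·P2 via (25.85,17.455): [(13.718, 19.7215) (39, 14.9984) (39, 70) (25.3461, 70)]  |A|=1038.5246
4. ⊥bis P0·P3 via (18.985,22.475): [(15.2513, 26.3513) (23.375, 17.9174) (39, 14.9984) (39, 70) (25.3461, 70)]  |A|=1005.1294
5. ⊥bis P0·P4 via (16.12,38.475): [(19.4502, 44.5069) (15.2513, 26.3513) (23.375, 17.9174) (39, 14.9984) (39, 70) (33.525, 70)]  |A|=900.8777
6. ⊥bis P0·P5 via (18.025,38.165): [(17.959, 38.059) (15.2513, 26.3513) (23.375, 17.9174) (39, 14.9984) (39, 70) (37.8554, 70)]  |A|=805.3504
7. ⊥bis P0·P6 via (29.335,33.725): [(18.0696, 38.2366) (17.959, 38.059) (15.2513, 26.3513) (23.375, 17.9174) (39, 14.9984) (39, 29.8544)]  |A|=367.0396
8. ⊥bis P0·P7 via (27.14,35.555): [(25.8684, 35.1133) (16.5272, 31.8683) (15.2513, 26.3513) (23.375, 17.9174) (39, 14.9984) (39, 29.8544)]  |A|=339.5833
9. canonical 6-gon: [(25.8684, 35.1133) (16.5272, 31.8683) (15.2513, 26.3513) (23.375, 17.9174) (39, 14.9984) (39, 29.8544)]
10. shoelace: 339.5833

Area of P0's cell: 339.5833 (6 vertices)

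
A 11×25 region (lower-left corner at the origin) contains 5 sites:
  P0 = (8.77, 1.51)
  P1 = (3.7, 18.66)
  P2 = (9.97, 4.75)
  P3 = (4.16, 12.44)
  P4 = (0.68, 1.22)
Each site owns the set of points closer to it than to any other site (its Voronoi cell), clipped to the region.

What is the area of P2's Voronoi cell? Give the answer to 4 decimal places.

1. box [0,11]×[0,25]: [(0, 0) (11, 0) (11, 25) (0, 25)]
2. ⊥bis P2·P0 via (9.37,3.13): [(0, 6.6004) (11, 2.5263) (11, 25) (0, 25)]  |A|=224.8033
3. ⊥bis P2·P1 via (6.835,11.705): [(0, 8.6241) (0, 6.6004) (11, 2.5263) (11, 13.5824)]  |A|=71.939
4. ⊥bis P2·P3 via (7.065,8.595): [(2.9693, 5.5006) (11, 2.5263) (11, 11.568)]  |A|=36.3054
5. ⊥bis P2·P4 via (5.325,2.985): [(4.0569, 6.3223) (4.5984, 4.8973) (11, 2.5263) (11, 11.568)]  |A|=35.3081
6. canonical 4-gon: [(4.0569, 6.3223) (4.5984, 4.8973) (11, 2.5263) (11, 11.568)]
7. shoelace: 35.3081

Area of P2's cell: 35.3081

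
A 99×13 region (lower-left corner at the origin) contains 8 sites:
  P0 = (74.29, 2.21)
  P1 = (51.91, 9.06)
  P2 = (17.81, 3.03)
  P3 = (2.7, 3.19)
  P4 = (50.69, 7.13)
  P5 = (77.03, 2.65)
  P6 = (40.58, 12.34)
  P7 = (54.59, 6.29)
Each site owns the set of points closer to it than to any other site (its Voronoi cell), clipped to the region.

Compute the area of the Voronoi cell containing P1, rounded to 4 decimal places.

1. box [0,99]×[0,13]: [(0, 0) (99, 0) (99, 13) (0, 13)]
2. ⊥bis P1·P0 via (63.1,5.635): [(0, 0) (61.3753, 0) (65.3543, 13) (0, 13)]  |A|=823.7418
3. ⊥bis P1·P2 via (34.86,6.045): [(35.929, 0) (61.3753, 0) (65.3543, 13) (33.6301, 13)]  |A|=371.6078
4. ⊥bis P1·P3 via (27.305,6.125): [(35.929, 0) (61.3753, 0) (65.3543, 13) (33.6301, 13)]  |A|=371.6078
5. ⊥bis P1·P4 via (51.3,8.095): [(61.818, 1.4463) (65.3543, 13) (43.5405, 13)]  |A|=126.0146
6. ⊥bis P1·P5 via (64.47,5.855): [(61.818, 1.4463) (65.3543, 13) (43.5405, 13)]  |A|=126.0146
7. ⊥bis P1·P6 via (46.245,10.7): [(46.3895, 11.1991) (61.818, 1.4463) (65.3543, 13) (46.9108, 13)]  |A|=122.9796
8. ⊥bis P1·P7 via (53.25,7.675): [(46.3895, 11.1991) (52.742, 7.1835) (58.7538, 13) (46.9108, 13)]  |A|=41.2095
9. canonical 4-gon: [(46.3895, 11.1991) (52.742, 7.1835) (58.7538, 13) (46.9108, 13)]
10. shoelace: 41.2095

Area of P1's cell: 41.2095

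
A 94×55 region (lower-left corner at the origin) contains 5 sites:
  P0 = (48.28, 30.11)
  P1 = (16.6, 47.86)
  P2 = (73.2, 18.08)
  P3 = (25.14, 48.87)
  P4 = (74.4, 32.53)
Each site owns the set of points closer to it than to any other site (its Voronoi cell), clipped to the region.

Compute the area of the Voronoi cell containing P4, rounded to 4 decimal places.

Area of P4's cell: 1005.1534

1. box [0,94]×[0,55]: [(0, 0) (94, 0) (94, 55) (0, 55)]
2. ⊥bis P4·P0 via (61.34,31.32): [(64.2418, 0) (94, 0) (94, 55) (59.1461, 55)]  |A|=1776.8344
3. ⊥bis P4·P1 via (45.5,40.195): [(64.2418, 0) (94, 0) (94, 55) (59.1461, 55)]  |A|=1776.8344
4. ⊥bis P4·P2 via (73.8,25.305): [(61.805, 26.3011) (94, 23.6275) (94, 55) (59.1461, 55)]  |A|=1005.1534
5. ⊥bis P4·P3 via (49.77,40.7): [(61.805, 26.3011) (94, 23.6275) (94, 55) (59.1461, 55)]  |A|=1005.1534
6. canonical 4-gon: [(61.805, 26.3011) (94, 23.6275) (94, 55) (59.1461, 55)]
7. shoelace: 1005.1534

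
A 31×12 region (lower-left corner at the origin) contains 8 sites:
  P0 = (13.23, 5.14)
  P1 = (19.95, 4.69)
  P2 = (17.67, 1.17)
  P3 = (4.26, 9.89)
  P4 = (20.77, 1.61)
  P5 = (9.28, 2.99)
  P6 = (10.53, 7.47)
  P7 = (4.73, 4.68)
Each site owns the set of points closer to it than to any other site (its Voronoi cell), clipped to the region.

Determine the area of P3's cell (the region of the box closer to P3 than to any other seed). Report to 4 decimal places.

Area of P3's cell: 37.2697

1. box [0,31]×[0,12]: [(0, 0) (31, 0) (31, 12) (0, 12)]
2. ⊥bis P3·P0 via (8.745,7.515): [(0, 0) (4.7655, 0) (11.12, 12) (0, 12)]  |A|=95.3129
3. ⊥bis P3·P1 via (12.105,7.29): [(0, 0) (4.7655, 0) (11.12, 12) (0, 12)]  |A|=95.3129
4. ⊥bis P3·P2 via (10.965,5.53): [(0, 0) (4.7655, 0) (11.12, 12) (0, 12)]  |A|=95.3129
5. ⊥bis P3·P4 via (12.515,5.75): [(0, 0) (4.7655, 0) (11.12, 12) (0, 12)]  |A|=95.3129
6. ⊥bis P3·P5 via (6.77,6.44): [(0, 1.5146) (9.0567, 8.1037) (11.12, 12) (0, 12)]  |A|=69.1454
7. ⊥bis P3·P6 via (7.395,8.68): [(0, 1.5146) (6.4369, 6.1977) (8.6764, 12) (0, 12)]  |A|=58.9185
8. ⊥bis P3·P7 via (4.495,7.285): [(0, 6.8795) (6.9418, 7.5057) (8.6764, 12) (0, 12)]  |A|=37.2697
9. canonical 4-gon: [(0, 6.8795) (6.9418, 7.5057) (8.6764, 12) (0, 12)]
10. shoelace: 37.2697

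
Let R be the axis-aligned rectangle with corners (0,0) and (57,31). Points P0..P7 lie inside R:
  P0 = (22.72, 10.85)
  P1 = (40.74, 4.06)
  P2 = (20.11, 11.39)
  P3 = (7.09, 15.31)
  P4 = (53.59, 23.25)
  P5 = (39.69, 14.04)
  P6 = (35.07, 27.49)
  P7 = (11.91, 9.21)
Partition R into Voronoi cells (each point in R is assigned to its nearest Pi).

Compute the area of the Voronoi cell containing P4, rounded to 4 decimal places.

1. box [0,57]×[0,31]: [(0, 0) (57, 0) (57, 31) (0, 31)]
2. ⊥bis P4·P0 via (38.155,17.05): [(45.0037, 0) (57, 0) (57, 31) (32.5515, 31)]  |A|=564.8941
3. ⊥bis P4·P1 via (47.165,13.655): [(36.7053, 20.659) (57, 7.0693) (57, 31) (32.5515, 31)]  |A|=369.2439
4. ⊥bis P4·P2 via (36.85,17.32): [(36.7053, 20.659) (57, 7.0693) (57, 31) (32.5515, 31)]  |A|=369.2439
5. ⊥bis P4·P3 via (30.34,19.28): [(36.7053, 20.659) (57, 7.0693) (57, 31) (32.5515, 31)]  |A|=369.2439
6. ⊥bis P4·P5 via (46.64,18.645): [(52.1645, 10.3072) (57, 7.0693) (57, 31) (38.4537, 31)]  |A|=249.7454
7. ⊥bis P4·P6 via (44.33,25.37): [(43.7789, 22.963) (52.1645, 10.3072) (57, 7.0693) (57, 31) (45.6189, 31)]  |A|=220.9518
8. ⊥bis P4·P7 via (32.75,16.23): [(43.7789, 22.963) (52.1645, 10.3072) (57, 7.0693) (57, 31) (45.6189, 31)]  |A|=220.9518
9. canonical 5-gon: [(43.7789, 22.963) (52.1645, 10.3072) (57, 7.0693) (57, 31) (45.6189, 31)]
10. shoelace: 220.9518

Area of P4's cell: 220.9518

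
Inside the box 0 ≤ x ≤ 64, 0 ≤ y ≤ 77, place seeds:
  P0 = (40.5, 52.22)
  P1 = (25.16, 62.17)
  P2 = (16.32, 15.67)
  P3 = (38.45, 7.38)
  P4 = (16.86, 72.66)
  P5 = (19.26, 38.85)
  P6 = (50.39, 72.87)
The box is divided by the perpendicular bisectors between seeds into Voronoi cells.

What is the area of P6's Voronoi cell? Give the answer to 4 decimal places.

1. box [0,64]×[0,77]: [(0, 0) (64, 0) (64, 77) (0, 77)]
2. ⊥bis P6·P0 via (45.445,62.545): [(64, 53.6584) (64, 77) (15.2634, 77)]  |A|=568.7956
3. ⊥bis P6·P1 via (37.775,67.52): [(38.4677, 65.8867) (64, 53.6584) (64, 77) (33.7545, 77)]  |A|=466.0467
4. ⊥bis P6·P2 via (33.355,44.27): [(38.4677, 65.8867) (64, 53.6584) (64, 77) (33.7545, 77)]  |A|=466.0467
5. ⊥bis P6·P3 via (44.42,40.125): [(38.4677, 65.8867) (64, 53.6584) (64, 77) (33.7545, 77)]  |A|=466.0467
6. ⊥bis P6·P4 via (33.625,72.765): [(38.4677, 65.8867) (64, 53.6584) (64, 77) (33.7545, 77)]  |A|=466.0467
7. ⊥bis P6·P5 via (34.825,55.86): [(38.4677, 65.8867) (64, 53.6584) (64, 77) (33.7545, 77)]  |A|=466.0467
8. canonical 4-gon: [(38.4677, 65.8867) (64, 53.6584) (64, 77) (33.7545, 77)]
9. shoelace: 466.0467

Area of P6's cell: 466.0467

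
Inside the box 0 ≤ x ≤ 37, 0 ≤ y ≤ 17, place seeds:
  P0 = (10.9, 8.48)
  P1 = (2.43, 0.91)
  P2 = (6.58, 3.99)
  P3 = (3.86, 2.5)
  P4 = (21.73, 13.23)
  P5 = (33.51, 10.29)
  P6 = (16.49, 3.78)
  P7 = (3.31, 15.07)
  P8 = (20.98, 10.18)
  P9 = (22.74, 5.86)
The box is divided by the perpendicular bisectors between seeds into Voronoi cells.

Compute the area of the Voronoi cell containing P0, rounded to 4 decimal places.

1. box [0,37]×[0,17]: [(0, 0) (37, 0) (37, 17) (0, 17)]
2. ⊥bis P0·P1 via (6.665,4.695): [(0, 12.1524) (10.8611, 0) (37, 0) (37, 17) (0, 17)]  |A|=563.0056
3. ⊥bis P0·P2 via (8.74,6.235): [(0, 14.6441) (15.2204, 0) (37, 0) (37, 17) (0, 17)]  |A|=517.5559
4. ⊥bis P0·P3 via (7.38,5.49): [(0, 14.6441) (15.2204, 0) (37, 0) (37, 17) (0, 17)]  |A|=517.5559
5. ⊥bis P0·P4 via (16.315,10.855): [(0, 14.6441) (15.2204, 0) (21.076, 0) (13.6198, 17) (0, 17)]  |A|=183.4701
6. ⊥bis P0·P5 via (22.205,9.385): [(0, 14.6441) (15.2204, 0) (21.076, 0) (13.6198, 17) (0, 17)]  |A|=183.4701
7. ⊥bis P0·P6 via (13.695,6.13): [(0, 14.6441) (11.528, 3.5526) (16.7787, 9.7977) (13.6198, 17) (0, 17)]  |A|=133.9278
8. ⊥bis P0·P7 via (7.105,11.775): [(5.2284, 9.6136) (11.528, 3.5526) (16.7787, 9.7977) (13.6198, 17) (11.6416, 17)]  |A|=84.7744
9. ⊥bis P0·P8 via (15.94,9.33): [(5.2284, 9.6136) (11.528, 3.5526) (16.0144, 8.8886) (15.2878, 13.1969) (13.6198, 17) (11.6416, 17)]  |A|=82.7978
10. ⊥bis P0·P9 via (16.82,7.17): [(5.2284, 9.6136) (11.528, 3.5526) (16.0144, 8.8886) (15.2878, 13.1969) (13.6198, 17) (11.6416, 17)]  |A|=82.7978
11. canonical 6-gon: [(5.2284, 9.6136) (11.528, 3.5526) (16.0144, 8.8886) (15.2878, 13.1969) (13.6198, 17) (11.6416, 17)]
12. shoelace: 82.7978

Area of P0's cell: 82.7978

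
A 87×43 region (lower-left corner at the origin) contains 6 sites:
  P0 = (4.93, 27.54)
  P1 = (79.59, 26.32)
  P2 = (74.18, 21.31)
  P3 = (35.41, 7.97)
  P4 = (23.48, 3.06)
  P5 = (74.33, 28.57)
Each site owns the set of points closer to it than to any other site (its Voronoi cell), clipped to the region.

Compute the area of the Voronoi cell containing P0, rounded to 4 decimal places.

Area of P0's cell: 823.6089

1. box [0,87]×[0,43]: [(0, 0) (87, 0) (87, 43) (0, 43)]
2. ⊥bis P0·P1 via (42.26,26.93): [(0, 0) (41.8199, 0) (42.5226, 43) (0, 43)]  |A|=1813.3646
3. ⊥bis P0·P2 via (39.555,24.425): [(0, 0) (37.3576, 0) (41.2261, 43) (0, 43)]  |A|=1689.5498
4. ⊥bis P0·P3 via (20.17,17.755): [(0, 0) (8.7702, 0) (36.3788, 43) (0, 43)]  |A|=970.7042
5. ⊥bis P0·P4 via (14.205,15.3): [(0, 4.536) (22.7522, 21.7767) (36.3788, 43) (0, 43)]  |A|=823.6089
6. ⊥bis P0·P5 via (39.63,28.055): [(0, 4.536) (22.7522, 21.7767) (36.3788, 43) (0, 43)]  |A|=823.6089
7. canonical 4-gon: [(0, 4.536) (22.7522, 21.7767) (36.3788, 43) (0, 43)]
8. shoelace: 823.6089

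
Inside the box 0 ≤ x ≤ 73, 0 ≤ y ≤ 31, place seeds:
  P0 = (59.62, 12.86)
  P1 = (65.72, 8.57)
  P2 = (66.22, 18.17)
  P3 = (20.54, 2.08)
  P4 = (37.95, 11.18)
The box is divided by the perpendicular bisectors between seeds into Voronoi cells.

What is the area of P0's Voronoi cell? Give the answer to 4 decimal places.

Area of P0's cell: 310.7005

1. box [0,73]×[0,31]: [(0, 0) (73, 0) (73, 31) (0, 31)]
2. ⊥bis P0·P1 via (62.67,10.715): [(0, 0) (55.1344, 0) (73, 25.4033) (73, 31) (0, 31)]  |A|=2036.0766
3. ⊥bis P0·P2 via (62.92,15.515): [(0, 0) (55.1344, 0) (64.5878, 13.442) (50.4616, 31) (0, 31)]  |A|=1814.672
4. ⊥bis P0·P3 via (40.08,7.47): [(42.1406, 0) (55.1344, 0) (64.5878, 13.442) (50.4616, 31) (33.5894, 31)]  |A|=640.8579
5. ⊥bis P0·P4 via (48.785,12.02): [(49.7169, 0) (55.1344, 0) (64.5878, 13.442) (50.4616, 31) (47.3135, 31)]  |A|=310.7005
6. canonical 5-gon: [(49.7169, 0) (55.1344, 0) (64.5878, 13.442) (50.4616, 31) (47.3135, 31)]
7. shoelace: 310.7005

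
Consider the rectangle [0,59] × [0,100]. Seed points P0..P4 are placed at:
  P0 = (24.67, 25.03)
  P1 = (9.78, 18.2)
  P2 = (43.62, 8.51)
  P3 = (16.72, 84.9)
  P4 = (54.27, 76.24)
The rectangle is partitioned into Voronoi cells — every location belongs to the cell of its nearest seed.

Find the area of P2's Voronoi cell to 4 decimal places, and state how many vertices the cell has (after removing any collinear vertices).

Area of P2's cell: 876.4188 (5 vertices)

1. box [0,59]×[0,100]: [(0, 0) (59, 0) (59, 100) (0, 100)]
2. ⊥bis P2·P0 via (34.145,16.77): [(19.5255, 0) (59, 0) (59, 45.281)]  |A|=893.7241
3. ⊥bis P2·P1 via (26.7,13.355): [(24.5146, 5.723) (22.8758, 0) (59, 0) (59, 45.281)]  |A|=884.137
4. ⊥bis P2·P3 via (30.17,46.705): [(24.5146, 5.723) (22.8758, 0) (59, 0) (59, 45.281)]  |A|=884.137
5. ⊥bis P2·P4 via (48.945,42.375): [(55.5599, 41.3349) (24.5146, 5.723) (22.8758, 0) (59, 0) (59, 40.7939)]  |A|=876.4188
6. canonical 5-gon: [(55.5599, 41.3349) (24.5146, 5.723) (22.8758, 0) (59, 0) (59, 40.7939)]
7. shoelace: 876.4188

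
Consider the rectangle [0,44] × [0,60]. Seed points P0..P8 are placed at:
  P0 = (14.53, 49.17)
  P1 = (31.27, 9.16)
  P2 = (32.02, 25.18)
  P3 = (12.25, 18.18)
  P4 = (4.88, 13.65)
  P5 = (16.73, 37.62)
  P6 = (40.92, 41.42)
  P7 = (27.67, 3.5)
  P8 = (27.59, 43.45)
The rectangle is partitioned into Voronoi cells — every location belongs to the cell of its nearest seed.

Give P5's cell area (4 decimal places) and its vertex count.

1. box [0,44]×[0,60]: [(0, 0) (44, 0) (44, 60) (0, 60)]
2. ⊥bis P5·P0 via (15.63,43.395): [(0, 40.4179) (0, 0) (44, 0) (44, 48.7988)]  |A|=1962.7667
3. ⊥bis P5·P1 via (24,23.39): [(0, 40.4179) (0, 11.1286) (44, 33.6078) (44, 48.7988)]  |A|=978.5652
4. ⊥bis P5·P2 via (24.375,31.4): [(37.5277, 47.566) (0, 40.4179) (0, 11.1286) (13.489, 18.02)]  |A|=666.022
5. ⊥bis P5·P3 via (14.49,27.9): [(20.4162, 26.5343) (37.5277, 47.566) (0, 40.4179) (0, 31.2393)]  |A|=427.1746
6. ⊥bis P5·P4 via (10.805,25.635): [(20.4162, 26.5343) (37.5277, 47.566) (0, 40.4179) (0, 31.2393)]  |A|=427.1746
7. ⊥bis P5·P6 via (28.825,39.52): [(20.4162, 26.5343) (29.174, 37.2984) (27.8506, 45.7227) (0, 40.4179) (0, 31.2393)]  |A|=385.1935
8. ⊥bis P5·P7 via (22.2,20.56): [(20.4162, 26.5343) (29.174, 37.2984) (27.8506, 45.7227) (0, 40.4179) (0, 31.2393)]  |A|=385.1935
9. ⊥bis P5·P8 via (22.16,40.535): [(20.4162, 26.5343) (25.995, 33.3912) (20.1613, 44.2581) (0, 40.4179) (0, 31.2393)]  |A|=323.1663
10. canonical 5-gon: [(20.4162, 26.5343) (25.995, 33.3912) (20.1613, 44.2581) (0, 40.4179) (0, 31.2393)]
11. shoelace: 323.1663

Area of P5's cell: 323.1663 (5 vertices)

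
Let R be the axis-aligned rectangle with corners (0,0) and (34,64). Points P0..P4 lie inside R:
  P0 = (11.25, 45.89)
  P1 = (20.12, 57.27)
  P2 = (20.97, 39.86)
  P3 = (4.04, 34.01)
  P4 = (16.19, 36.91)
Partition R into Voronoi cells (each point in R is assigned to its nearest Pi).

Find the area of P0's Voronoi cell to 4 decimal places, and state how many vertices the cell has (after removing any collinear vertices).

1. box [0,34]×[0,64]: [(0, 0) (34, 0) (34, 64) (0, 64)]
2. ⊥bis P0·P1 via (15.685,51.58): [(0, 63.8055) (0, 0) (34, 0) (34, 37.3046)]  |A|=1718.8713
3. ⊥bis P0·P2 via (16.11,42.875): [(19.6116, 48.5194) (0, 63.8055) (0, 16.9066)]  |A|=459.8815
4. ⊥bis P0·P3 via (7.645,39.95): [(12.4764, 37.0178) (19.6116, 48.5194) (0, 63.8055) (0, 44.5898)]  |A|=287.1889
5. ⊥bis P0·P4 via (13.72,41.4): [(9.2802, 38.9576) (15.9591, 42.6318) (19.6116, 48.5194) (0, 63.8055) (0, 44.5898)]  |A|=274.8394
6. canonical 5-gon: [(9.2802, 38.9576) (15.9591, 42.6318) (19.6116, 48.5194) (0, 63.8055) (0, 44.5898)]
7. shoelace: 274.8394

Area of P0's cell: 274.8394 (5 vertices)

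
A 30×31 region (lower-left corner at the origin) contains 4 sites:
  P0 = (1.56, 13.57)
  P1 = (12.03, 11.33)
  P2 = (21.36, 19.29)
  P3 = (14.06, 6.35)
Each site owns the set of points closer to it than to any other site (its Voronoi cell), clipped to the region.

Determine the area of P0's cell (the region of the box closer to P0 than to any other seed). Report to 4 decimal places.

1. box [0,30]×[0,31]: [(0, 0) (30, 0) (30, 31) (0, 31)]
2. ⊥bis P0·P1 via (6.795,12.45): [(0, 0) (4.1314, 0) (10.7637, 31) (0, 31)]  |A|=230.8735
3. ⊥bis P0·P2 via (11.46,16.43): [(0, 0) (4.1314, 0) (9.2691, 24.014) (7.2509, 31) (0, 31)]  |A|=218.6033
4. ⊥bis P0·P3 via (7.81,9.96): [(0, 0) (2.0571, 0) (5.3517, 5.704) (9.2691, 24.014) (7.2509, 31) (0, 31)]  |A|=212.6875
5. canonical 6-gon: [(0, 0) (2.0571, 0) (5.3517, 5.704) (9.2691, 24.014) (7.2509, 31) (0, 31)]
6. shoelace: 212.6875

Area of P0's cell: 212.6875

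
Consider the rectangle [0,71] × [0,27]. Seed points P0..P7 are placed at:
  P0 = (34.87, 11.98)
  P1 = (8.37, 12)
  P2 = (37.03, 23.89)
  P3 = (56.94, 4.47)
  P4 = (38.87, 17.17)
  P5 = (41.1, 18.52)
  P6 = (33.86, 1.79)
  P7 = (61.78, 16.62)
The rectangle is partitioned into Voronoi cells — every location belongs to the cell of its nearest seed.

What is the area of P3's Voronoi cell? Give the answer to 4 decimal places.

1. box [0,71]×[0,27]: [(0, 0) (71, 0) (71, 27) (0, 27)]
2. ⊥bis P3·P0 via (45.905,8.225): [(43.1062, 0) (71, 0) (71, 27) (52.2938, 27)]  |A|=629.1005
3. ⊥bis P3·P1 via (32.655,8.235): [(43.1062, 0) (71, 0) (71, 27) (52.2938, 27)]  |A|=629.1005
4. ⊥bis P3·P2 via (46.985,14.18): [(48.4384, 15.6701) (43.1062, 0) (71, 0) (71, 27) (59.4895, 27)]  |A|=588.3371
5. ⊥bis P3·P4 via (47.905,10.82): [(58.7279, 26.2192) (45.7396, 7.7391) (43.1062, 0) (71, 0) (71, 27) (59.4895, 27)]  |A|=561.7688
6. ⊥bis P3·P5 via (49.02,11.495): [(45.9348, 8.0168) (45.7396, 7.7391) (43.1062, 0) (71, 0) (71, 27) (62.7729, 27)]  |A|=528.6674
7. ⊥bis P3·P6 via (45.4,3.13): [(45.9348, 8.0168) (45.7396, 7.7391) (45.0874, 5.8222) (45.7634, 0) (71, 0) (71, 27) (62.7729, 27)]  |A|=520.9318
8. ⊥bis P3·P7 via (59.36,10.545): [(51.097, 13.8366) (45.9348, 8.0168) (45.7396, 7.7391) (45.0874, 5.8222) (45.7634, 0) (71, 0) (71, 5.9082)]  |A|=256.8877
9. canonical 7-gon: [(51.097, 13.8366) (45.9348, 8.0168) (45.7396, 7.7391) (45.0874, 5.8222) (45.7634, 0) (71, 0) (71, 5.9082)]
10. shoelace: 256.8877

Area of P3's cell: 256.8877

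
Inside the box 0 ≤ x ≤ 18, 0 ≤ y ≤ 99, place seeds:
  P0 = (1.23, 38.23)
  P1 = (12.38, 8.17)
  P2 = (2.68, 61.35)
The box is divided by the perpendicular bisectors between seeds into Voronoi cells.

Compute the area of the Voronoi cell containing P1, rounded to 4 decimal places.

Area of P1's cell: 432.2552

1. box [0,18]×[0,99]: [(0, 0) (18, 0) (18, 99) (0, 99)]
2. ⊥bis P1·P0 via (6.805,23.2): [(0, 20.6759) (0, 0) (18, 0) (18, 27.3525)]  |A|=432.2552
3. ⊥bis P1·P2 via (7.53,34.76): [(0, 20.6759) (0, 0) (18, 0) (18, 27.3525)]  |A|=432.2552
4. canonical 4-gon: [(0, 20.6759) (0, 0) (18, 0) (18, 27.3525)]
5. shoelace: 432.2552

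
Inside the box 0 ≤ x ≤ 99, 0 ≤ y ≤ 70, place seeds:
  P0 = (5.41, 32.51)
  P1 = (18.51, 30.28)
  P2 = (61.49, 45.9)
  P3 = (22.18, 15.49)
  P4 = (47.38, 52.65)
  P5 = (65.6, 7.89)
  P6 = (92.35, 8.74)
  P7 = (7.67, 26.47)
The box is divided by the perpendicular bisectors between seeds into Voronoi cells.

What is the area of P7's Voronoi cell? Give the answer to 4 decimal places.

Area of P7's cell: 265.9776

1. box [0,99]×[0,70]: [(0, 0) (99, 0) (99, 70) (0, 70)]
2. ⊥bis P7·P0 via (6.54,29.49): [(0, 27.0429) (0, 0) (99, 0) (99, 64.086)]  |A|=4510.8793
3. ⊥bis P7·P1 via (13.09,28.375): [(11.9824, 31.5264) (0, 27.0429) (0, 0) (23.0631, 0)]  |A|=525.5676
4. ⊥bis P7·P2 via (34.58,36.185): [(11.9824, 31.5264) (0, 27.0429) (0, 0) (23.0631, 0)]  |A|=525.5676
5. ⊥bis P7·P3 via (14.925,20.98): [(15.4468, 21.6696) (11.9824, 31.5264) (0, 27.0429) (0, 1.2567)]  |A|=265.9776
6. ⊥bis P7·P4 via (27.525,39.56): [(15.4468, 21.6696) (11.9824, 31.5264) (0, 27.0429) (0, 1.2567)]  |A|=265.9776
7. ⊥bis P7·P5 via (36.635,17.18): [(15.4468, 21.6696) (11.9824, 31.5264) (0, 27.0429) (0, 1.2567)]  |A|=265.9776
8. ⊥bis P7·P6 via (50.01,17.605): [(15.4468, 21.6696) (11.9824, 31.5264) (0, 27.0429) (0, 1.2567)]  |A|=265.9776
9. canonical 4-gon: [(15.4468, 21.6696) (11.9824, 31.5264) (0, 27.0429) (0, 1.2567)]
10. shoelace: 265.9776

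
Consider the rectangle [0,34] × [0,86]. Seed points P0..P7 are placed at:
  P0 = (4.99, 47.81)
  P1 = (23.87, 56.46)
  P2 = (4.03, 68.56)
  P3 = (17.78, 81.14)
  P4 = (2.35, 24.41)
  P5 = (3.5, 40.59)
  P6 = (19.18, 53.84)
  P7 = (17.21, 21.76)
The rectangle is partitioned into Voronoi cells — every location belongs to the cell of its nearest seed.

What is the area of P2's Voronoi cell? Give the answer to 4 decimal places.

1. box [0,34]×[0,86]: [(0, 0) (34, 0) (34, 86) (0, 86)]
2. ⊥bis P2·P0 via (4.51,58.185): [(0, 57.9763) (34, 59.5494) (34, 86) (0, 86)]  |A|=926.0631
3. ⊥bis P2·P1 via (13.95,62.51): [(0, 57.9763) (11.5098, 58.5088) (28.2761, 86) (0, 86)]  |A|=549.9438
4. ⊥bis P2·P3 via (10.905,74.85): [(0, 57.9763) (11.5098, 58.5088) (17.2478, 67.9173) (0.7038, 86) (0, 86)]  |A|=300.653
5. ⊥bis P2·P4 via (3.19,46.485): [(0, 57.9763) (11.5098, 58.5088) (17.2478, 67.9173) (0.7038, 86) (0, 86)]  |A|=300.653
6. ⊥bis P2·P5 via (3.765,54.575): [(0, 57.9763) (11.5098, 58.5088) (17.2478, 67.9173) (0.7038, 86) (0, 86)]  |A|=300.653
7. ⊥bis P2·P6 via (11.605,61.2): [(0, 57.9763) (8.8716, 58.3868) (15.7577, 65.474) (17.2478, 67.9173) (0.7038, 86) (0, 86)]  |A|=291.7247
8. ⊥bis P2·P7 via (10.62,45.16): [(0, 57.9763) (8.8716, 58.3868) (15.7577, 65.474) (17.2478, 67.9173) (0.7038, 86) (0, 86)]  |A|=291.7247
9. canonical 6-gon: [(0, 57.9763) (8.8716, 58.3868) (15.7577, 65.474) (17.2478, 67.9173) (0.7038, 86) (0, 86)]
10. shoelace: 291.7247

Area of P2's cell: 291.7247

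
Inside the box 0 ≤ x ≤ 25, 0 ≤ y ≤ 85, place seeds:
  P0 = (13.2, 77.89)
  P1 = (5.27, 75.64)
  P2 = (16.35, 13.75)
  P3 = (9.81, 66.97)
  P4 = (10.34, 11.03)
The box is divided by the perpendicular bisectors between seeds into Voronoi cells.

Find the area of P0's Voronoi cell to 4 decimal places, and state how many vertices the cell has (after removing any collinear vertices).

1. box [0,25]×[0,85]: [(0, 0) (25, 0) (25, 85) (0, 85)]
2. ⊥bis P0·P1 via (9.235,76.765): [(25, 21.2021) (25, 85) (6.8985, 85)]  |A|=577.4198
3. ⊥bis P0·P2 via (14.775,45.82): [(17.9706, 45.9769) (25, 46.3222) (25, 85) (6.8985, 85)]  |A|=489.1301
4. ⊥bis P0·P3 via (11.505,72.43): [(10.3645, 72.784) (25, 68.2406) (25, 85) (6.8985, 85)]  |A|=233.2045
5. ⊥bis P0·P4 via (11.77,44.46): [(10.3645, 72.784) (25, 68.2406) (25, 85) (6.8985, 85)]  |A|=233.2045
6. canonical 4-gon: [(10.3645, 72.784) (25, 68.2406) (25, 85) (6.8985, 85)]
7. shoelace: 233.2045

Area of P0's cell: 233.2045 (4 vertices)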